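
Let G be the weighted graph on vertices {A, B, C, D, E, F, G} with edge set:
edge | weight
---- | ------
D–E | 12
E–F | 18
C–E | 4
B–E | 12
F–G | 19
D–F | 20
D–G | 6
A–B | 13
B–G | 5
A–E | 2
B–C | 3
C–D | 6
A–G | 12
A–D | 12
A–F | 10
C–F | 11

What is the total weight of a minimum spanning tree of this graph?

Kruskal: consider edges lightest-first.
A–E (2): add. Components now {A,E} {B} {C} {D} {F} {G}
B–C (3): add. Components now {A,E} {B,C} {D} {F} {G}
C–E (4): add. Components now {A,B,C,E} {D} {F} {G}
B–G (5): add. Components now {A,B,C,E,G} {D} {F}
C–D (6): add. Components now {A,B,C,D,E,G} {F}
D–G (6): skip — D and G already connected.
A–F (10): add. Components now {A,B,C,D,E,F,G}
MST edges: A–E, B–C, C–E, B–G, C–D, A–F; total weight 2+3+4+5+6+10 = 30.

30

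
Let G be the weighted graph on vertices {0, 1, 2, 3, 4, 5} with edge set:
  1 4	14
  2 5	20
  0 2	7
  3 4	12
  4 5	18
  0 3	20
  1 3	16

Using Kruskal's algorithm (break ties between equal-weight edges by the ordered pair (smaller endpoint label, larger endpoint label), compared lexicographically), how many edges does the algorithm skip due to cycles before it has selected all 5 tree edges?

Kruskal's algorithm — process edges by increasing weight (ties by edge label):
0 2 (7): add — endpoints in different components.
3 4 (12): add — endpoints in different components.
1 4 (14): add — endpoints in different components.
1 3 (16): skip — 1 and 3 already connected.
4 5 (18): add — endpoints in different components.
0 3 (20): add — endpoints in different components.
Edges rejected before the tree was complete: 1.

1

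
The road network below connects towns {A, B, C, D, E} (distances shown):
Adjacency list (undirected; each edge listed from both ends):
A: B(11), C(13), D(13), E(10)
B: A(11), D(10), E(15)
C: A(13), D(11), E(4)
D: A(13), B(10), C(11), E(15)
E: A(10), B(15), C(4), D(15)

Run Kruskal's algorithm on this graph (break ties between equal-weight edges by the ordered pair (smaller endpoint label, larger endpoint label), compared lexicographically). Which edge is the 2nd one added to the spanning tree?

Sort edges by weight, then run Kruskal:
C—E (4): add — endpoints in different components.
A—E (10): add — endpoints in different components.
B—D (10): add — endpoints in different components.
A—B (11): add — endpoints in different components.
The 2nd edge added is A—E.

A-E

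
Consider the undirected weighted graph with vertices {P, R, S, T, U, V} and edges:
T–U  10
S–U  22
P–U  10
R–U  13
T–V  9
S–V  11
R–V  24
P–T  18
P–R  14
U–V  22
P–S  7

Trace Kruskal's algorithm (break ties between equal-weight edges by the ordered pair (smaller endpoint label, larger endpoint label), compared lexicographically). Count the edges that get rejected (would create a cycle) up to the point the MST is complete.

1

Sort edges by weight, then run Kruskal:
P–S (7): add. Components now {U} {P,S} {R} {V} {T}
T–V (9): add. Components now {U} {P,S} {R} {T,V}
P–U (10): add. Components now {P,S,U} {R} {T,V}
T–U (10): add. Components now {P,S,T,U,V} {R}
S–V (11): skip — S and V already connected.
R–U (13): add. Components now {P,R,S,T,U,V}
Edges rejected before the tree was complete: 1.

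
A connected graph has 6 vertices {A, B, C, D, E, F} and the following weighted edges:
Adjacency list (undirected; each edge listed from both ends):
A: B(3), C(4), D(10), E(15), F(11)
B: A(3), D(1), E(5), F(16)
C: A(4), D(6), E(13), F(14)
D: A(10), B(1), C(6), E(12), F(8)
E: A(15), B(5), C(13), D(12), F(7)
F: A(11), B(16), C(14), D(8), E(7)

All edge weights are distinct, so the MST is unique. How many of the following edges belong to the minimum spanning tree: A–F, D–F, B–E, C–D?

1

Kruskal: consider edges lightest-first.
B–D (1): add — endpoints in different components.
A–B (3): add — endpoints in different components.
A–C (4): add — endpoints in different components.
B–E (5): add — endpoints in different components.
C–D (6): skip — C and D already connected.
E–F (7): add — endpoints in different components.
MST edge set: {B–D, A–B, A–C, B–E, E–F}.
Of the listed edges, {B–E} are in the MST → 1.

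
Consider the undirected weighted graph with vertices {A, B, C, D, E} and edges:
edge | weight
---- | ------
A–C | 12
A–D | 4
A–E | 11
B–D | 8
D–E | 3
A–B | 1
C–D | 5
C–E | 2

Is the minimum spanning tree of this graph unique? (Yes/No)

Yes

Sort edges by weight, then run Kruskal:
A–B (1): add. Components now {A,B} {C} {D} {E}
C–E (2): add. Components now {A,B} {C,E} {D}
D–E (3): add. Components now {A,B} {C,D,E}
A–D (4): add. Components now {A,B,C,D,E}
Every non-tree edge has weight strictly greater than the heaviest edge on the tree path between its endpoints, so the MST is unique.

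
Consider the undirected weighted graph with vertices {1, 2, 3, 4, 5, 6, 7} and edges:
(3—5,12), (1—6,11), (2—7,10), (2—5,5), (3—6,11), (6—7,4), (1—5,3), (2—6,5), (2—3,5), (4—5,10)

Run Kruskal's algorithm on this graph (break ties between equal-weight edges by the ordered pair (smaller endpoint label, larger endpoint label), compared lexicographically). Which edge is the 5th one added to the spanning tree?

2-6

Kruskal's algorithm — process edges by increasing weight (ties by edge label):
1—5 (3): add. Components now {1,5} {2} {3} {4} {6} {7}
6—7 (4): add. Components now {1,5} {2} {3} {4} {6,7}
2—3 (5): add. Components now {1,5} {2,3} {4} {6,7}
2—5 (5): add. Components now {1,2,3,5} {4} {6,7}
2—6 (5): add. Components now {1,2,3,5,6,7} {4}
2—7 (10): skip — 2 and 7 already connected.
4—5 (10): add. Components now {1,2,3,4,5,6,7}
The 5th edge added is 2—6.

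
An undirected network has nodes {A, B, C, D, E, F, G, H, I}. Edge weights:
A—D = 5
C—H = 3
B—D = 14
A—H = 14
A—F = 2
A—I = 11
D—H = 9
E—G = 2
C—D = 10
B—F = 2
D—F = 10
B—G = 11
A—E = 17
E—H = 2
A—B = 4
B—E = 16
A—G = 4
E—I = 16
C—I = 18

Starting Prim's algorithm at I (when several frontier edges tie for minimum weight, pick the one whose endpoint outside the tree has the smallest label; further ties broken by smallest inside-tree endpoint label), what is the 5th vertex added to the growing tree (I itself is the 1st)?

G

Grow the tree from I using Prim:
Step 1: cheapest edge leaving the tree is A—I (11); add A.
Step 2: cheapest edge leaving the tree is A—F (2); add F.
Step 3: cheapest edge leaving the tree is B—F (2); add B.
Step 4: cheapest edge leaving the tree is A—G (4); add G.
Step 5: cheapest edge leaving the tree is E—G (2); add E.
Step 6: cheapest edge leaving the tree is E—H (2); add H.
Step 7: cheapest edge leaving the tree is C—H (3); add C.
Step 8: cheapest edge leaving the tree is A—D (5); add D.
Vertex order: I, A, F, B, G, E, H, C, D. The 5th vertex is G.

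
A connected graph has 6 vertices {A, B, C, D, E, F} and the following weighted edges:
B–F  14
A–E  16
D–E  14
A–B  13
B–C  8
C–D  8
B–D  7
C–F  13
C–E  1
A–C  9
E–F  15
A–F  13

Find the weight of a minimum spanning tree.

38

Kruskal: consider edges lightest-first.
C–E (1): add — endpoints in different components.
B–D (7): add — endpoints in different components.
B–C (8): add — endpoints in different components.
C–D (8): skip — C and D already connected.
A–C (9): add — endpoints in different components.
A–B (13): skip — A and B already connected.
A–F (13): add — endpoints in different components.
MST edges: C–E, B–D, B–C, A–C, A–F; total weight 1+7+8+9+13 = 38.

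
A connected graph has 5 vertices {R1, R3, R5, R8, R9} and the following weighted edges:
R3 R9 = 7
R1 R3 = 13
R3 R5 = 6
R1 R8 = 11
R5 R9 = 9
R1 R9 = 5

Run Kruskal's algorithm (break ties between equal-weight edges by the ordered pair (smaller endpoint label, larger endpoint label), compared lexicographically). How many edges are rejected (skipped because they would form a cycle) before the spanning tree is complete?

Kruskal: consider edges lightest-first.
R1 R9 (5): add. Components now {R5} {R3} {R8} {R1,R9}
R3 R5 (6): add. Components now {R3,R5} {R8} {R1,R9}
R3 R9 (7): add. Components now {R1,R3,R5,R9} {R8}
R5 R9 (9): skip — R5 and R9 already connected.
R1 R8 (11): add. Components now {R1,R3,R5,R8,R9}
Edges rejected before the tree was complete: 1.

1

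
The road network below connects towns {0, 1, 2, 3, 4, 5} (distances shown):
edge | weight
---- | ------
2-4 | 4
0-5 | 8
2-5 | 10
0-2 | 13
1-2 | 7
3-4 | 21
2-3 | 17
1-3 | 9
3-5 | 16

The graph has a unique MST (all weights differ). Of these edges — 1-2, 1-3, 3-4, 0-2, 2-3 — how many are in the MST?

Sort edges by weight, then run Kruskal:
2-4 (4): add. Components now {0} {1} {2,4} {3} {5}
1-2 (7): add. Components now {0} {1,2,4} {3} {5}
0-5 (8): add. Components now {0,5} {1,2,4} {3}
1-3 (9): add. Components now {0,5} {1,2,3,4}
2-5 (10): add. Components now {0,1,2,3,4,5}
MST edge set: {2-4, 1-2, 0-5, 1-3, 2-5}.
Of the listed edges, {1-2, 1-3} are in the MST → 2.

2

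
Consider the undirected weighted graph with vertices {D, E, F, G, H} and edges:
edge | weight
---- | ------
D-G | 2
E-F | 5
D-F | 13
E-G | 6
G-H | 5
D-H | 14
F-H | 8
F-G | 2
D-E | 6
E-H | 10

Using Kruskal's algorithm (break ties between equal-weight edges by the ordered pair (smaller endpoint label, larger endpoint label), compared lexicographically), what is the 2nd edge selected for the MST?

F-G

Kruskal: consider edges lightest-first.
D-G (2): add — endpoints in different components.
F-G (2): add — endpoints in different components.
E-F (5): add — endpoints in different components.
G-H (5): add — endpoints in different components.
The 2nd edge added is F-G.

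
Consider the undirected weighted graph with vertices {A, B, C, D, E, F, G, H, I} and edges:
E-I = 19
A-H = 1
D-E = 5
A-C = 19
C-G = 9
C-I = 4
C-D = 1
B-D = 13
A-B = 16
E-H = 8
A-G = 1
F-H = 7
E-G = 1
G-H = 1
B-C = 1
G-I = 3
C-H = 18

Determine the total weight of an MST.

Kruskal's algorithm — process edges by increasing weight (ties by edge label):
A-G (1): add — endpoints in different components.
A-H (1): add — endpoints in different components.
B-C (1): add — endpoints in different components.
C-D (1): add — endpoints in different components.
E-G (1): add — endpoints in different components.
G-H (1): skip — G and H already connected.
G-I (3): add — endpoints in different components.
C-I (4): add — endpoints in different components.
D-E (5): skip — D and E already connected.
F-H (7): add — endpoints in different components.
MST edges: A-G, A-H, B-C, C-D, E-G, G-I, C-I, F-H; total weight 1+1+1+1+1+3+4+7 = 19.

19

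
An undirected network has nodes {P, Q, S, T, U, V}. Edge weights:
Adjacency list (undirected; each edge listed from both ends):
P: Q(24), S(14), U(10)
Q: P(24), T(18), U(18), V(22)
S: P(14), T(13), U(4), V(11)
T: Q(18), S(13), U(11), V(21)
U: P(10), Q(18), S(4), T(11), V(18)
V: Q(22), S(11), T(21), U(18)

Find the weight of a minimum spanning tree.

Grow the tree from P using Prim:
Step 1: cheapest edge leaving the tree is P U (10); add U.
Step 2: cheapest edge leaving the tree is S U (4); add S.
Step 3: cheapest edge leaving the tree is T U (11); add T.
Step 4: cheapest edge leaving the tree is S V (11); add V.
Step 5: cheapest edge leaving the tree is Q T (18); add Q.
MST edges: P U, S U, T U, S V, Q T; total weight 10+4+11+11+18 = 54.

54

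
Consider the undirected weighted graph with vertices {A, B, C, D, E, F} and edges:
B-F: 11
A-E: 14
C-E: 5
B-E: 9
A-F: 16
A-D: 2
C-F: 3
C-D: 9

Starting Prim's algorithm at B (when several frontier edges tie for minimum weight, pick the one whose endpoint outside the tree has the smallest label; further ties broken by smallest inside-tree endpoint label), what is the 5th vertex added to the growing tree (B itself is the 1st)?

D

Grow the tree from B using Prim:
Step 1: cheapest edge leaving the tree is B-E (9); add E.
Step 2: cheapest edge leaving the tree is C-E (5); add C.
Step 3: cheapest edge leaving the tree is C-F (3); add F.
Step 4: cheapest edge leaving the tree is C-D (9); add D.
Step 5: cheapest edge leaving the tree is A-D (2); add A.
Vertex order: B, E, C, F, D, A. The 5th vertex is D.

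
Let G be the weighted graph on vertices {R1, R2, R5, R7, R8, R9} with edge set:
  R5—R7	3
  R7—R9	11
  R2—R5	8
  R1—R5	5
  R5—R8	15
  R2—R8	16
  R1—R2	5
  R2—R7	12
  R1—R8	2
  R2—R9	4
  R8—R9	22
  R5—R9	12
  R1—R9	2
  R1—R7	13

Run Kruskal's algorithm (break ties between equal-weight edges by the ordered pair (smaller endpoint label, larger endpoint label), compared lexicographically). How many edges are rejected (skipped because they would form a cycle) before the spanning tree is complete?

1

Kruskal: consider edges lightest-first.
R1—R8 (2): add. Components now {R7} {R5} {R1,R8} {R2} {R9}
R1—R9 (2): add. Components now {R7} {R5} {R1,R8,R9} {R2}
R5—R7 (3): add. Components now {R5,R7} {R1,R8,R9} {R2}
R2—R9 (4): add. Components now {R5,R7} {R1,R2,R8,R9}
R1—R2 (5): skip — R1 and R2 already connected.
R1—R5 (5): add. Components now {R1,R2,R5,R7,R8,R9}
Edges rejected before the tree was complete: 1.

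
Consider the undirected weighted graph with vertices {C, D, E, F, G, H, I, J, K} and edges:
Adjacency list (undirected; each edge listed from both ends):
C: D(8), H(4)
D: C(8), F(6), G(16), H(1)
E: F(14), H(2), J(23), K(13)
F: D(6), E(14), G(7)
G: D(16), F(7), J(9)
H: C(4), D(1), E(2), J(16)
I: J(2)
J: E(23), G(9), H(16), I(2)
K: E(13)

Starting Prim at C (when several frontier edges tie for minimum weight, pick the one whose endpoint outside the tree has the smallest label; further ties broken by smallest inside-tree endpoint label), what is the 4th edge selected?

Grow the tree from C using Prim:
Step 1: cheapest edge leaving the tree is C–H (4); add H.
Step 2: cheapest edge leaving the tree is D–H (1); add D.
Step 3: cheapest edge leaving the tree is E–H (2); add E.
Step 4: cheapest edge leaving the tree is D–F (6); add F.
Step 5: cheapest edge leaving the tree is F–G (7); add G.
Step 6: cheapest edge leaving the tree is G–J (9); add J.
Step 7: cheapest edge leaving the tree is I–J (2); add I.
Step 8: cheapest edge leaving the tree is E–K (13); add K.
The 4th edge added is D–F.

D-F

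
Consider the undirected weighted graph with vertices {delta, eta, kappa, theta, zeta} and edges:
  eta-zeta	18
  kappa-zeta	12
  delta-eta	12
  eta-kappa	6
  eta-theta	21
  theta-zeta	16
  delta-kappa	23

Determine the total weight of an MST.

46

Sort edges by weight, then run Kruskal:
eta-kappa (6): add. Components now {delta} {theta} {zeta} {eta,kappa}
delta-eta (12): add. Components now {delta,eta,kappa} {theta} {zeta}
kappa-zeta (12): add. Components now {delta,eta,kappa,zeta} {theta}
theta-zeta (16): add. Components now {delta,eta,kappa,theta,zeta}
MST edges: eta-kappa, delta-eta, kappa-zeta, theta-zeta; total weight 6+12+12+16 = 46.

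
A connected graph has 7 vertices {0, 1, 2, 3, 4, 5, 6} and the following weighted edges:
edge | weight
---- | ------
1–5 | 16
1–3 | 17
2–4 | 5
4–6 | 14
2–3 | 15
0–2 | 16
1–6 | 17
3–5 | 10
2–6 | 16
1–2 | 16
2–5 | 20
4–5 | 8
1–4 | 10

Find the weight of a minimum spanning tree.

Sort edges by weight, then run Kruskal:
2–4 (5): add — endpoints in different components.
4–5 (8): add — endpoints in different components.
1–4 (10): add — endpoints in different components.
3–5 (10): add — endpoints in different components.
4–6 (14): add — endpoints in different components.
2–3 (15): skip — 2 and 3 already connected.
0–2 (16): add — endpoints in different components.
MST edges: 2–4, 4–5, 1–4, 3–5, 4–6, 0–2; total weight 5+8+10+10+14+16 = 63.

63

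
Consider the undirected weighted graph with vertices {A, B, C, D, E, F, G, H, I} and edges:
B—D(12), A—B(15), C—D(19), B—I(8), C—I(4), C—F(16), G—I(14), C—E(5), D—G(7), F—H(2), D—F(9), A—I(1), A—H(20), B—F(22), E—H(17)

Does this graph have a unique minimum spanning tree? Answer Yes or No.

Yes

Kruskal: consider edges lightest-first.
A—I (1): add — endpoints in different components.
F—H (2): add — endpoints in different components.
C—I (4): add — endpoints in different components.
C—E (5): add — endpoints in different components.
D—G (7): add — endpoints in different components.
B—I (8): add — endpoints in different components.
D—F (9): add — endpoints in different components.
B—D (12): add — endpoints in different components.
Every non-tree edge has weight strictly greater than the heaviest edge on the tree path between its endpoints, so the MST is unique.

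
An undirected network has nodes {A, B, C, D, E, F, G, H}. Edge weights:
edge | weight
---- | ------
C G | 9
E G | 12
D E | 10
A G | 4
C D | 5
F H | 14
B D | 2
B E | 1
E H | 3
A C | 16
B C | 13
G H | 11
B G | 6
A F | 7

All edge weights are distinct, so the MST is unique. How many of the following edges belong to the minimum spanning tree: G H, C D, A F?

Kruskal: consider edges lightest-first.
B E (1): add — endpoints in different components.
B D (2): add — endpoints in different components.
E H (3): add — endpoints in different components.
A G (4): add — endpoints in different components.
C D (5): add — endpoints in different components.
B G (6): add — endpoints in different components.
A F (7): add — endpoints in different components.
MST edge set: {B E, B D, E H, A G, C D, B G, A F}.
Of the listed edges, {C D, A F} are in the MST → 2.

2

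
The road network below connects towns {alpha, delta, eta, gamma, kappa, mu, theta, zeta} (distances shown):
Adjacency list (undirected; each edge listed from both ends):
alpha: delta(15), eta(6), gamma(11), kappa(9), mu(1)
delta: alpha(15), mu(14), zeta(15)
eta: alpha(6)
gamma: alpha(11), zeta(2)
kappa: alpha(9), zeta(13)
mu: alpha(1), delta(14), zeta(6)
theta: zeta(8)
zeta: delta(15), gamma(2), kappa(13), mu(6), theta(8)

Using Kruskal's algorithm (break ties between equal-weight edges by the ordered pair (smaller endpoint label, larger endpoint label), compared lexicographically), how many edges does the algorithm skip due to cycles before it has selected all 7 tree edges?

2

Kruskal's algorithm — process edges by increasing weight (ties by edge label):
alpha—mu (1): add — endpoints in different components.
gamma—zeta (2): add — endpoints in different components.
alpha—eta (6): add — endpoints in different components.
mu—zeta (6): add — endpoints in different components.
theta—zeta (8): add — endpoints in different components.
alpha—kappa (9): add — endpoints in different components.
alpha—gamma (11): skip — alpha and gamma already connected.
kappa—zeta (13): skip — zeta and kappa already connected.
delta—mu (14): add — endpoints in different components.
Edges rejected before the tree was complete: 2.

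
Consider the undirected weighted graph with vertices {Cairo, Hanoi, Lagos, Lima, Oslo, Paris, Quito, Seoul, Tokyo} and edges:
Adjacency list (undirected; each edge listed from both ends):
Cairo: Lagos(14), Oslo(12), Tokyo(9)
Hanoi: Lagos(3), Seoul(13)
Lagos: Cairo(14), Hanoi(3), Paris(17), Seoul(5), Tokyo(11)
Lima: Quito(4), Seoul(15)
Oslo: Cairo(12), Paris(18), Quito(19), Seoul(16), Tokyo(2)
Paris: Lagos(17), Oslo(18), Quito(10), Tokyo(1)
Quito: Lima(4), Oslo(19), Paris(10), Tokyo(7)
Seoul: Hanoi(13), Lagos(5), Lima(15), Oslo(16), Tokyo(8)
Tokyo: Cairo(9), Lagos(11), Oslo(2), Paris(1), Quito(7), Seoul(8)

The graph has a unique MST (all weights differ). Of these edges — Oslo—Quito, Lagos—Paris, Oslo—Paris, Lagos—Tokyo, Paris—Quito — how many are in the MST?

0

Kruskal's algorithm — process edges by increasing weight (ties by edge label):
Paris—Tokyo (1): add — endpoints in different components.
Oslo—Tokyo (2): add — endpoints in different components.
Hanoi—Lagos (3): add — endpoints in different components.
Lima—Quito (4): add — endpoints in different components.
Lagos—Seoul (5): add — endpoints in different components.
Quito—Tokyo (7): add — endpoints in different components.
Seoul—Tokyo (8): add — endpoints in different components.
Cairo—Tokyo (9): add — endpoints in different components.
MST edge set: {Paris—Tokyo, Oslo—Tokyo, Hanoi—Lagos, Lima—Quito, Lagos—Seoul, Quito—Tokyo, Seoul—Tokyo, Cairo—Tokyo}.
Of the listed edges, {} are in the MST → 0.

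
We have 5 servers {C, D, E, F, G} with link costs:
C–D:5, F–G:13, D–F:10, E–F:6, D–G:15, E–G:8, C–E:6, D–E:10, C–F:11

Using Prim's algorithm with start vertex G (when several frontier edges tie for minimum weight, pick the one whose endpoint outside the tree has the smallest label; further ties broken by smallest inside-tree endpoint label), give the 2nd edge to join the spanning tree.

C-E

Grow the tree from G using Prim:
Step 1: cheapest edge leaving the tree is E–G (8); add E.
Step 2: cheapest edge leaving the tree is C–E (6); add C.
Step 3: cheapest edge leaving the tree is C–D (5); add D.
Step 4: cheapest edge leaving the tree is E–F (6); add F.
The 2nd edge added is C–E.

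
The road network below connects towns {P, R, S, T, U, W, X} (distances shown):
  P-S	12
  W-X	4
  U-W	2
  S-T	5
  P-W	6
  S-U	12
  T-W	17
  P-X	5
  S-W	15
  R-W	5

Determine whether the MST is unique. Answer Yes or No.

Kruskal: consider edges lightest-first.
U-W (2): add. Components now {S} {P} {U,W} {X} {R} {T}
W-X (4): add. Components now {S} {P} {U,W,X} {R} {T}
P-X (5): add. Components now {S} {P,U,W,X} {R} {T}
R-W (5): add. Components now {S} {P,R,U,W,X} {T}
S-T (5): add. Components now {S,T} {P,R,U,W,X}
P-W (6): skip — P and W already connected.
P-S (12): add. Components now {P,R,S,T,U,W,X}
Non-tree edge S-U has weight 12, equal to the heaviest edge on its tree cycle — swapping gives another MST of the same weight. Not unique.

No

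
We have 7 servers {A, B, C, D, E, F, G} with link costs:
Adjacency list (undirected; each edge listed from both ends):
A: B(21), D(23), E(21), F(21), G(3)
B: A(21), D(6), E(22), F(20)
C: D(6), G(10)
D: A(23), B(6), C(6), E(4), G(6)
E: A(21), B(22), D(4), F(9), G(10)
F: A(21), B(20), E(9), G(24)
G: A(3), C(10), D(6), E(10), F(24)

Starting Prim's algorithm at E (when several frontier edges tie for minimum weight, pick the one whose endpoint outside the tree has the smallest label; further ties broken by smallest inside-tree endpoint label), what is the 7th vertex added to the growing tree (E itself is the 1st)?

Prim, starting at E.
Step 1: cheapest edge leaving the tree is D E (4); add D.
Step 2: cheapest edge leaving the tree is B D (6); add B.
Step 3: cheapest edge leaving the tree is C D (6); add C.
Step 4: cheapest edge leaving the tree is D G (6); add G.
Step 5: cheapest edge leaving the tree is A G (3); add A.
Step 6: cheapest edge leaving the tree is E F (9); add F.
Vertex order: E, D, B, C, G, A, F. The 7th vertex is F.

F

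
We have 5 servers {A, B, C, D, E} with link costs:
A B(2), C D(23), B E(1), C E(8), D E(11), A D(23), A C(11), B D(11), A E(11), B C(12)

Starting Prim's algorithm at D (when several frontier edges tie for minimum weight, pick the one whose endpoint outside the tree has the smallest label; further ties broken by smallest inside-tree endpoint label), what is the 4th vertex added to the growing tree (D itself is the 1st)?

Grow the tree from D using Prim:
Step 1: frontier [B D 11, D E 11, A D 23, C D 23] → take B D (11); add B.
Step 2: frontier [B E 1, A B 2, B C 12, D E 11, A D 23, C D 23] → take B E (1); add E.
Step 3: frontier [A B 2, B C 12, A D 23, C D 23, C E 8, A E 11] → take A B (2); add A.
Step 4: frontier [A C 11, B C 12, C D 23, C E 8] → take C E (8); add C.
Vertex order: D, B, E, A, C. The 4th vertex is A.

A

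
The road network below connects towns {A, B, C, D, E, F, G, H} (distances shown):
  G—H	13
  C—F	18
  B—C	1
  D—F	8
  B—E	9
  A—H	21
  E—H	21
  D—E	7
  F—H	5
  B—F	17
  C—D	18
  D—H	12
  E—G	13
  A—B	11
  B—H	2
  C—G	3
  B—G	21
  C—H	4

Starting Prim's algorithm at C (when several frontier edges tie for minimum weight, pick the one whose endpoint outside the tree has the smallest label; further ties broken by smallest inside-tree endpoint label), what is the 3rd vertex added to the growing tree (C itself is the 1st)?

H

Prim, starting at C.
Step 1: cheapest edge leaving the tree is B—C (1); add B.
Step 2: cheapest edge leaving the tree is B—H (2); add H.
Step 3: cheapest edge leaving the tree is C—G (3); add G.
Step 4: cheapest edge leaving the tree is F—H (5); add F.
Step 5: cheapest edge leaving the tree is D—F (8); add D.
Step 6: cheapest edge leaving the tree is D—E (7); add E.
Step 7: cheapest edge leaving the tree is A—B (11); add A.
Vertex order: C, B, H, G, F, D, E, A. The 3rd vertex is H.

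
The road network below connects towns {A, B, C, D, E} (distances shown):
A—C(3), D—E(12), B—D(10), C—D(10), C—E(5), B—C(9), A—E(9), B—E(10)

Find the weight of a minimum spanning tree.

Sort edges by weight, then run Kruskal:
A—C (3): add — endpoints in different components.
C—E (5): add — endpoints in different components.
A—E (9): skip — A and E already connected.
B—C (9): add — endpoints in different components.
B—D (10): add — endpoints in different components.
MST edges: A—C, C—E, B—C, B—D; total weight 3+5+9+10 = 27.

27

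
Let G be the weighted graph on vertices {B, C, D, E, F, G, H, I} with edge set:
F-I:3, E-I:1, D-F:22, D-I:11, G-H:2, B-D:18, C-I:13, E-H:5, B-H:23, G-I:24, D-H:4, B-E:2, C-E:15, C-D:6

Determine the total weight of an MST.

23

Prim, starting at C.
Step 1: cheapest edge leaving the tree is C-D (6); add D.
Step 2: cheapest edge leaving the tree is D-H (4); add H.
Step 3: cheapest edge leaving the tree is G-H (2); add G.
Step 4: cheapest edge leaving the tree is E-H (5); add E.
Step 5: cheapest edge leaving the tree is E-I (1); add I.
Step 6: cheapest edge leaving the tree is B-E (2); add B.
Step 7: cheapest edge leaving the tree is F-I (3); add F.
MST edges: C-D, D-H, G-H, E-H, E-I, B-E, F-I; total weight 6+4+2+5+1+2+3 = 23.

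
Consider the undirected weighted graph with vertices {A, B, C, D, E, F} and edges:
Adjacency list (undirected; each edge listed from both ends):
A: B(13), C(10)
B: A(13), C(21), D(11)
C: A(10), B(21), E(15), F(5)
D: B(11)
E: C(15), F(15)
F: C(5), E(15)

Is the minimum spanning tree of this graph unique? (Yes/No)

Sort edges by weight, then run Kruskal:
C—F (5): add. Components now {A} {B} {C,F} {D} {E}
A—C (10): add. Components now {A,C,F} {B} {D} {E}
B—D (11): add. Components now {A,C,F} {B,D} {E}
A—B (13): add. Components now {A,B,C,D,F} {E}
C—E (15): add. Components now {A,B,C,D,E,F}
Non-tree edge E—F has weight 15, equal to the heaviest edge on its tree cycle — swapping gives another MST of the same weight. Not unique.

No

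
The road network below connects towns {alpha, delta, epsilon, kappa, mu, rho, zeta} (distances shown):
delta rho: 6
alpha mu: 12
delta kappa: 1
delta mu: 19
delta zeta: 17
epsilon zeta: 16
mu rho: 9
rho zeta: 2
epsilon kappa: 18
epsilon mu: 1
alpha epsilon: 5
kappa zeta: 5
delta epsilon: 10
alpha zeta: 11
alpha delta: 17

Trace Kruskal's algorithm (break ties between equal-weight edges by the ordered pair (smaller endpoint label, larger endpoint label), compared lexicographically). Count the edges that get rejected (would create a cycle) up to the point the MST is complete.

Kruskal: consider edges lightest-first.
delta kappa (1): add — endpoints in different components.
epsilon mu (1): add — endpoints in different components.
rho zeta (2): add — endpoints in different components.
alpha epsilon (5): add — endpoints in different components.
kappa zeta (5): add — endpoints in different components.
delta rho (6): skip — delta and rho already connected.
mu rho (9): add — endpoints in different components.
Edges rejected before the tree was complete: 1.

1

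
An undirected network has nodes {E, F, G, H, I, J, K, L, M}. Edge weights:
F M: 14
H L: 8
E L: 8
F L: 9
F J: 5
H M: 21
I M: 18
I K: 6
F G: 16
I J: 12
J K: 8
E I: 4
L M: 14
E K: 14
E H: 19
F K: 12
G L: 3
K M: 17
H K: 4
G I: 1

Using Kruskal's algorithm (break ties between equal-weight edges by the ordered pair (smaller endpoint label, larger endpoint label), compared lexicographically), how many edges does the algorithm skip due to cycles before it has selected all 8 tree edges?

6

Kruskal's algorithm — process edges by increasing weight (ties by edge label):
G I (1): add — endpoints in different components.
G L (3): add — endpoints in different components.
E I (4): add — endpoints in different components.
H K (4): add — endpoints in different components.
F J (5): add — endpoints in different components.
I K (6): add — endpoints in different components.
E L (8): skip — E and L already connected.
H L (8): skip — H and L already connected.
J K (8): add — endpoints in different components.
F L (9): skip — F and L already connected.
F K (12): skip — F and K already connected.
I J (12): skip — I and J already connected.
E K (14): skip — E and K already connected.
F M (14): add — endpoints in different components.
Edges rejected before the tree was complete: 6.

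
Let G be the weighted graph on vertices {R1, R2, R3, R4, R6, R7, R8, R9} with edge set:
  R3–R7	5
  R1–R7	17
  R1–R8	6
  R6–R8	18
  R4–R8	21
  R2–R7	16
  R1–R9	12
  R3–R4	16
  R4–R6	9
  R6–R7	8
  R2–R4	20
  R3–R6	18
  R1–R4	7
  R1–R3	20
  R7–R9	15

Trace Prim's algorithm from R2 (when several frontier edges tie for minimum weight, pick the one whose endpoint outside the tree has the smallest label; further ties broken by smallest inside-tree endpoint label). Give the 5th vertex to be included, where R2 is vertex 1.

Grow the tree from R2 using Prim:
Step 1: cheapest edge leaving the tree is R2–R7 (16); add R7.
Step 2: cheapest edge leaving the tree is R3–R7 (5); add R3.
Step 3: cheapest edge leaving the tree is R6–R7 (8); add R6.
Step 4: cheapest edge leaving the tree is R4–R6 (9); add R4.
Step 5: cheapest edge leaving the tree is R1–R4 (7); add R1.
Step 6: cheapest edge leaving the tree is R1–R8 (6); add R8.
Step 7: cheapest edge leaving the tree is R1–R9 (12); add R9.
Vertex order: R2, R7, R3, R6, R4, R1, R8, R9. The 5th vertex is R4.

R4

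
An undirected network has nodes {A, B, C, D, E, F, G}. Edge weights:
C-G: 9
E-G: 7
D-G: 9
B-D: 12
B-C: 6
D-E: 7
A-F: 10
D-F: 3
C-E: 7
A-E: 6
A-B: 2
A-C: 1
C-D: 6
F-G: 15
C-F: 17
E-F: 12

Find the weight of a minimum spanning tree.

Grow the tree from G using Prim:
Step 1: cheapest edge leaving the tree is E-G (7); add E.
Step 2: cheapest edge leaving the tree is A-E (6); add A.
Step 3: cheapest edge leaving the tree is A-C (1); add C.
Step 4: cheapest edge leaving the tree is A-B (2); add B.
Step 5: cheapest edge leaving the tree is C-D (6); add D.
Step 6: cheapest edge leaving the tree is D-F (3); add F.
MST edges: E-G, A-E, A-C, A-B, C-D, D-F; total weight 7+6+1+2+6+3 = 25.

25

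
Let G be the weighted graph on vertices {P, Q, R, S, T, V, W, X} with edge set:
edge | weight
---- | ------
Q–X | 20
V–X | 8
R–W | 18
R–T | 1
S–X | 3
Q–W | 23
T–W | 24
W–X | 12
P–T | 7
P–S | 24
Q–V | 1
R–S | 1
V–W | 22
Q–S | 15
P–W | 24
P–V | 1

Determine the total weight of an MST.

Grow the tree from V using Prim:
Step 1: cheapest edge leaving the tree is P–V (1); add P.
Step 2: cheapest edge leaving the tree is Q–V (1); add Q.
Step 3: cheapest edge leaving the tree is P–T (7); add T.
Step 4: cheapest edge leaving the tree is R–T (1); add R.
Step 5: cheapest edge leaving the tree is R–S (1); add S.
Step 6: cheapest edge leaving the tree is S–X (3); add X.
Step 7: cheapest edge leaving the tree is W–X (12); add W.
MST edges: P–V, Q–V, P–T, R–T, R–S, S–X, W–X; total weight 1+1+7+1+1+3+12 = 26.

26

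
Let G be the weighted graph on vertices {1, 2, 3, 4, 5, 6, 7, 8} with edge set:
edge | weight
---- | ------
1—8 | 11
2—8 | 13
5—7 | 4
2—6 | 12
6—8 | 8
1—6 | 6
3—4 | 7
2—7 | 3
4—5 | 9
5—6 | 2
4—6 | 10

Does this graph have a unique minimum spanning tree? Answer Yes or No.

Kruskal's algorithm — process edges by increasing weight (ties by edge label):
5—6 (2): add — endpoints in different components.
2—7 (3): add — endpoints in different components.
5—7 (4): add — endpoints in different components.
1—6 (6): add — endpoints in different components.
3—4 (7): add — endpoints in different components.
6—8 (8): add — endpoints in different components.
4—5 (9): add — endpoints in different components.
Every non-tree edge has weight strictly greater than the heaviest edge on the tree path between its endpoints, so the MST is unique.

Yes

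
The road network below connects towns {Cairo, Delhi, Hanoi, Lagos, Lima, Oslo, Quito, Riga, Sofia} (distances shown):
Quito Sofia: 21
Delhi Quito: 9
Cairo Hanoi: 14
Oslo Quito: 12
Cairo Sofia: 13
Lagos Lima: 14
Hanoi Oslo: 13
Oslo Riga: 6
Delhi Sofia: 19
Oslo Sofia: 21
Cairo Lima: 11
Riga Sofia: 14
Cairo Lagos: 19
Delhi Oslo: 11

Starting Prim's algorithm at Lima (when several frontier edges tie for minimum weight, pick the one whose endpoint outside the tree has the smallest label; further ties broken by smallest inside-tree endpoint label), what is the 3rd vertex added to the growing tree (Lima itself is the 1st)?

Grow the tree from Lima using Prim:
Step 1: frontier [Cairo Lima 11, Lagos Lima 14] → take Cairo Lima (11); add Cairo.
Step 2: frontier [Cairo Sofia 13, Cairo Hanoi 14, Cairo Lagos 19, Lagos Lima 14] → take Cairo Sofia (13); add Sofia.
Step 3: frontier [Cairo Hanoi 14, Cairo Lagos 19, Lagos Lima 14, Riga Sofia 14, Delhi Sofia 19, Oslo Sofia 21, Quito Sofia 21] → take Cairo Hanoi (14); add Hanoi.
Step 4: frontier [Cairo Lagos 19, Hanoi Oslo 13, Lagos Lima 14, Riga Sofia 14, Delhi Sofia 19, Oslo Sofia 21, Quito Sofia 21] → take Hanoi Oslo (13); add Oslo.
Step 5: frontier [Cairo Lagos 19, Lagos Lima 14, Oslo Riga 6, Delhi Oslo 11, Oslo Quito 12, Riga Sofia 14, Delhi Sofia 19, Quito Sofia 21] → take Oslo Riga (6); add Riga.
Step 6: frontier [Cairo Lagos 19, Lagos Lima 14, Delhi Oslo 11, Oslo Quito 12, Delhi Sofia 19, Quito Sofia 21] → take Delhi Oslo (11); add Delhi.
Step 7: frontier [Cairo Lagos 19, Delhi Quito 9, Lagos Lima 14, Oslo Quito 12, Quito Sofia 21] → take Delhi Quito (9); add Quito.
Step 8: frontier [Cairo Lagos 19, Lagos Lima 14] → take Lagos Lima (14); add Lagos.
Vertex order: Lima, Cairo, Sofia, Hanoi, Oslo, Riga, Delhi, Quito, Lagos. The 3rd vertex is Sofia.

Sofia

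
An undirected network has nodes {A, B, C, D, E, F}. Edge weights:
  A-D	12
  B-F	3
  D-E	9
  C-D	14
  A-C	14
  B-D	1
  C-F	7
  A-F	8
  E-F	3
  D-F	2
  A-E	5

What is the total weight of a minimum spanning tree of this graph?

18

Kruskal: consider edges lightest-first.
B-D (1): add. Components now {A} {B,D} {C} {E} {F}
D-F (2): add. Components now {A} {B,D,F} {C} {E}
B-F (3): skip — B and F already connected.
E-F (3): add. Components now {A} {B,D,E,F} {C}
A-E (5): add. Components now {A,B,D,E,F} {C}
C-F (7): add. Components now {A,B,C,D,E,F}
MST edges: B-D, D-F, E-F, A-E, C-F; total weight 1+2+3+5+7 = 18.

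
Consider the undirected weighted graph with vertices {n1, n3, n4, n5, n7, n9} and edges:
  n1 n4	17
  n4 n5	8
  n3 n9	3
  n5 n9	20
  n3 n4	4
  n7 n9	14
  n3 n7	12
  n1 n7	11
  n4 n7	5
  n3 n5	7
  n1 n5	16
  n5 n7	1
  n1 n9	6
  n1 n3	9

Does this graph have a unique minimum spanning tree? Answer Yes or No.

Kruskal: consider edges lightest-first.
n5 n7 (1): add. Components now {n1} {n9} {n5,n7} {n3} {n4}
n3 n9 (3): add. Components now {n1} {n3,n9} {n5,n7} {n4}
n3 n4 (4): add. Components now {n1} {n3,n4,n9} {n5,n7}
n4 n7 (5): add. Components now {n1} {n3,n4,n5,n7,n9}
n1 n9 (6): add. Components now {n1,n3,n4,n5,n7,n9}
Every non-tree edge has weight strictly greater than the heaviest edge on the tree path between its endpoints, so the MST is unique.

Yes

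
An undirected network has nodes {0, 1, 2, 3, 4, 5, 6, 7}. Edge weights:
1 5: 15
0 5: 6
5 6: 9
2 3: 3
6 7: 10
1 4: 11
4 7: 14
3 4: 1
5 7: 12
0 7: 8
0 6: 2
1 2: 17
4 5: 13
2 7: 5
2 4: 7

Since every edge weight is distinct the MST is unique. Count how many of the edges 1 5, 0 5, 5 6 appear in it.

1

Sort edges by weight, then run Kruskal:
3 4 (1): add — endpoints in different components.
0 6 (2): add — endpoints in different components.
2 3 (3): add — endpoints in different components.
2 7 (5): add — endpoints in different components.
0 5 (6): add — endpoints in different components.
2 4 (7): skip — 2 and 4 already connected.
0 7 (8): add — endpoints in different components.
5 6 (9): skip — 5 and 6 already connected.
6 7 (10): skip — 6 and 7 already connected.
1 4 (11): add — endpoints in different components.
MST edge set: {3 4, 0 6, 2 3, 2 7, 0 5, 0 7, 1 4}.
Of the listed edges, {0 5} are in the MST → 1.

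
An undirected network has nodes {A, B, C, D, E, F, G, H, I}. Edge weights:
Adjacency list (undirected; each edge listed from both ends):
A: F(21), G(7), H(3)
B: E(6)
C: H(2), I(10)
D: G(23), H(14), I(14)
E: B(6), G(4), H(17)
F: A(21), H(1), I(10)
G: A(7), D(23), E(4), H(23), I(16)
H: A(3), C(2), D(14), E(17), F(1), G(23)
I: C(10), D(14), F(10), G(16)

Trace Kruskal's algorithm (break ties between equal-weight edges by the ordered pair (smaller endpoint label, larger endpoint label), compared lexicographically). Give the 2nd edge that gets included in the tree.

C-H

Kruskal: consider edges lightest-first.
F H (1): add — endpoints in different components.
C H (2): add — endpoints in different components.
A H (3): add — endpoints in different components.
E G (4): add — endpoints in different components.
B E (6): add — endpoints in different components.
A G (7): add — endpoints in different components.
C I (10): add — endpoints in different components.
F I (10): skip — F and I already connected.
D H (14): add — endpoints in different components.
The 2nd edge added is C H.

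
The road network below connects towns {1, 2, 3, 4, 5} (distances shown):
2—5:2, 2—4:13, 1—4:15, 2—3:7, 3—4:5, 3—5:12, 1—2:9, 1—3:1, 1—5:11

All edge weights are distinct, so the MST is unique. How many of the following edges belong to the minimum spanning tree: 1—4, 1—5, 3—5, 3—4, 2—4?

Kruskal: consider edges lightest-first.
1—3 (1): add. Components now {1,3} {2} {4} {5}
2—5 (2): add. Components now {1,3} {2,5} {4}
3—4 (5): add. Components now {1,3,4} {2,5}
2—3 (7): add. Components now {1,2,3,4,5}
MST edge set: {1—3, 2—5, 3—4, 2—3}.
Of the listed edges, {3—4} are in the MST → 1.

1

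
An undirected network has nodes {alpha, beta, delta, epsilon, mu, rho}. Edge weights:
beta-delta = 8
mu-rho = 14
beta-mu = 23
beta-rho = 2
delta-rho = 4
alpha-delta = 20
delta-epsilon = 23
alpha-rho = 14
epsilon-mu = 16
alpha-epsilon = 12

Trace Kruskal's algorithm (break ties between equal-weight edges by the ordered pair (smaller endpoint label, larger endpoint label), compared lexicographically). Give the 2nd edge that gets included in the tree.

Kruskal's algorithm — process edges by increasing weight (ties by edge label):
beta-rho (2): add — endpoints in different components.
delta-rho (4): add — endpoints in different components.
beta-delta (8): skip — beta and delta already connected.
alpha-epsilon (12): add — endpoints in different components.
alpha-rho (14): add — endpoints in different components.
mu-rho (14): add — endpoints in different components.
The 2nd edge added is delta-rho.

delta-rho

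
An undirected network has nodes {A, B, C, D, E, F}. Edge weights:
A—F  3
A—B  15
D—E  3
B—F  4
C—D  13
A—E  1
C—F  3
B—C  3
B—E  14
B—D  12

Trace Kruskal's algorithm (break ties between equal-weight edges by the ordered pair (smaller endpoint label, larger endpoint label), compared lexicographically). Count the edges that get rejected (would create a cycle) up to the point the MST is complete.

Sort edges by weight, then run Kruskal:
A—E (1): add — endpoints in different components.
A—F (3): add — endpoints in different components.
B—C (3): add — endpoints in different components.
C—F (3): add — endpoints in different components.
D—E (3): add — endpoints in different components.
Edges rejected before the tree was complete: 0.

0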